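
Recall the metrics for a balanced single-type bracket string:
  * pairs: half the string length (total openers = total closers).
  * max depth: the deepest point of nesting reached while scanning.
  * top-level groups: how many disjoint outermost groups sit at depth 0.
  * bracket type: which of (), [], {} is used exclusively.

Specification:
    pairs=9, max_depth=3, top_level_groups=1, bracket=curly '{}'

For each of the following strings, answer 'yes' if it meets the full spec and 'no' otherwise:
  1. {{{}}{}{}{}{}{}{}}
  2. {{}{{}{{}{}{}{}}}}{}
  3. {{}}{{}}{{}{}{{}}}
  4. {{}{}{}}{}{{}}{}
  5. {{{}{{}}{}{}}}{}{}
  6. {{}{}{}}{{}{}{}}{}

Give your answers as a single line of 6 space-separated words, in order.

String 1 '{{{}}{}{}{}{}{}{}}': depth seq [1 2 3 2 1 2 1 2 1 2 1 2 1 2 1 2 1 0]
  -> pairs=9 depth=3 groups=1 -> yes
String 2 '{{}{{}{{}{}{}{}}}}{}': depth seq [1 2 1 2 3 2 3 4 3 4 3 4 3 4 3 2 1 0 1 0]
  -> pairs=10 depth=4 groups=2 -> no
String 3 '{{}}{{}}{{}{}{{}}}': depth seq [1 2 1 0 1 2 1 0 1 2 1 2 1 2 3 2 1 0]
  -> pairs=9 depth=3 groups=3 -> no
String 4 '{{}{}{}}{}{{}}{}': depth seq [1 2 1 2 1 2 1 0 1 0 1 2 1 0 1 0]
  -> pairs=8 depth=2 groups=4 -> no
String 5 '{{{}{{}}{}{}}}{}{}': depth seq [1 2 3 2 3 4 3 2 3 2 3 2 1 0 1 0 1 0]
  -> pairs=9 depth=4 groups=3 -> no
String 6 '{{}{}{}}{{}{}{}}{}': depth seq [1 2 1 2 1 2 1 0 1 2 1 2 1 2 1 0 1 0]
  -> pairs=9 depth=2 groups=3 -> no

Answer: yes no no no no no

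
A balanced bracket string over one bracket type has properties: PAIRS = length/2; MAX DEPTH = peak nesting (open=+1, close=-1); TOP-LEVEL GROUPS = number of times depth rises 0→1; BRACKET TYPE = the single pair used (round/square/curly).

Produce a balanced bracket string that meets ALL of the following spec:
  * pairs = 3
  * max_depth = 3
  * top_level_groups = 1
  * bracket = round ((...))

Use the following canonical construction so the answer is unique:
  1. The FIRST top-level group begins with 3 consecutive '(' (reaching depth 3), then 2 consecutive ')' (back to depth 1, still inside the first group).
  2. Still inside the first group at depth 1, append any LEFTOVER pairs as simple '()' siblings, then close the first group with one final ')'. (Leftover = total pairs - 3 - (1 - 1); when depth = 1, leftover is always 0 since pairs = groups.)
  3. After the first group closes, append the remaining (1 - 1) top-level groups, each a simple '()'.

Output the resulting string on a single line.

Spec: pairs=3 depth=3 groups=1
Leftover pairs = 3 - 3 - (1-1) = 0
First group: deep chain of depth 3 + 0 sibling pairs
Remaining 0 groups: simple '()' each

Answer: ((()))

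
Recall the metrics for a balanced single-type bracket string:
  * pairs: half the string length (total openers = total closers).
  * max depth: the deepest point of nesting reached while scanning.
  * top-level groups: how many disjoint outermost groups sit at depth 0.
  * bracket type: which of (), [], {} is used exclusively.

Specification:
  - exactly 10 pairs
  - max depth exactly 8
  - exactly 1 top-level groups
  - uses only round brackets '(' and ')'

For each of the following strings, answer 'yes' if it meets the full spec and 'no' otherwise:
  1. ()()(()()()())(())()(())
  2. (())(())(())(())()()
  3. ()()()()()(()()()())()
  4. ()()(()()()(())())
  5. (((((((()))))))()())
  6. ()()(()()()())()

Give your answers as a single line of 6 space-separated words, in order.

String 1 '()()(()()()())(())()(())': depth seq [1 0 1 0 1 2 1 2 1 2 1 2 1 0 1 2 1 0 1 0 1 2 1 0]
  -> pairs=12 depth=2 groups=6 -> no
String 2 '(())(())(())(())()()': depth seq [1 2 1 0 1 2 1 0 1 2 1 0 1 2 1 0 1 0 1 0]
  -> pairs=10 depth=2 groups=6 -> no
String 3 '()()()()()(()()()())()': depth seq [1 0 1 0 1 0 1 0 1 0 1 2 1 2 1 2 1 2 1 0 1 0]
  -> pairs=11 depth=2 groups=7 -> no
String 4 '()()(()()()(())())': depth seq [1 0 1 0 1 2 1 2 1 2 1 2 3 2 1 2 1 0]
  -> pairs=9 depth=3 groups=3 -> no
String 5 '(((((((()))))))()())': depth seq [1 2 3 4 5 6 7 8 7 6 5 4 3 2 1 2 1 2 1 0]
  -> pairs=10 depth=8 groups=1 -> yes
String 6 '()()(()()()())()': depth seq [1 0 1 0 1 2 1 2 1 2 1 2 1 0 1 0]
  -> pairs=8 depth=2 groups=4 -> no

Answer: no no no no yes no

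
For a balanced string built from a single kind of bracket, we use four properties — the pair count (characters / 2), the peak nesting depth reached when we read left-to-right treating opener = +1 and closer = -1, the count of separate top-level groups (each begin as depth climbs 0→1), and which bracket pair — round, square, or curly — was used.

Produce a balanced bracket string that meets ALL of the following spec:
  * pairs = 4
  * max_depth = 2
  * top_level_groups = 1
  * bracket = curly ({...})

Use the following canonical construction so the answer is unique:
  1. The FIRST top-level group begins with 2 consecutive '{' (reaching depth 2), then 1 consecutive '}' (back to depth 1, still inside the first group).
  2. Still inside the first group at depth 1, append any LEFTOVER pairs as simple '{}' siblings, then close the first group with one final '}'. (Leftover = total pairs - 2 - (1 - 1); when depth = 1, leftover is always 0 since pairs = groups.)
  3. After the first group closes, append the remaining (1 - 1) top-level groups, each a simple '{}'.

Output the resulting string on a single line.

Answer: {{}{}{}}

Derivation:
Spec: pairs=4 depth=2 groups=1
Leftover pairs = 4 - 2 - (1-1) = 2
First group: deep chain of depth 2 + 2 sibling pairs
Remaining 0 groups: simple '{}' each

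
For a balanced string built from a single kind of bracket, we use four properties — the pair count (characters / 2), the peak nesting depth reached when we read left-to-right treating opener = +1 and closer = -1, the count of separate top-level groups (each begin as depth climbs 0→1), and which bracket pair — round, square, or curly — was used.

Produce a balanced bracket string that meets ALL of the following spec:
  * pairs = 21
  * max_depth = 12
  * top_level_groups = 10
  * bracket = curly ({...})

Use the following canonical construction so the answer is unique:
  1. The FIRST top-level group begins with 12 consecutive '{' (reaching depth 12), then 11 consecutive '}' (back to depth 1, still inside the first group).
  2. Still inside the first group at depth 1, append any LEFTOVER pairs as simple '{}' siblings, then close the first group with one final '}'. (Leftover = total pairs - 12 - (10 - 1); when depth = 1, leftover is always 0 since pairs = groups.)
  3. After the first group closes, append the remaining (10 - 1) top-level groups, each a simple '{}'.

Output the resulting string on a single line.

Spec: pairs=21 depth=12 groups=10
Leftover pairs = 21 - 12 - (10-1) = 0
First group: deep chain of depth 12 + 0 sibling pairs
Remaining 9 groups: simple '{}' each

Answer: {{{{{{{{{{{{}}}}}}}}}}}}{}{}{}{}{}{}{}{}{}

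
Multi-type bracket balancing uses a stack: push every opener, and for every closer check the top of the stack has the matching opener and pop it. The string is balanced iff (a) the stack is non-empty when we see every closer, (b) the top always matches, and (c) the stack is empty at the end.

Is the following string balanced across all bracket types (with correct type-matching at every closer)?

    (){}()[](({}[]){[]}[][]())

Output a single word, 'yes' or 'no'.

pos 0: push '('; stack = (
pos 1: ')' matches '('; pop; stack = (empty)
pos 2: push '{'; stack = {
pos 3: '}' matches '{'; pop; stack = (empty)
pos 4: push '('; stack = (
pos 5: ')' matches '('; pop; stack = (empty)
pos 6: push '['; stack = [
pos 7: ']' matches '['; pop; stack = (empty)
pos 8: push '('; stack = (
pos 9: push '('; stack = ((
pos 10: push '{'; stack = (({
pos 11: '}' matches '{'; pop; stack = ((
pos 12: push '['; stack = (([
pos 13: ']' matches '['; pop; stack = ((
pos 14: ')' matches '('; pop; stack = (
pos 15: push '{'; stack = ({
pos 16: push '['; stack = ({[
pos 17: ']' matches '['; pop; stack = ({
pos 18: '}' matches '{'; pop; stack = (
pos 19: push '['; stack = ([
pos 20: ']' matches '['; pop; stack = (
pos 21: push '['; stack = ([
pos 22: ']' matches '['; pop; stack = (
pos 23: push '('; stack = ((
pos 24: ')' matches '('; pop; stack = (
pos 25: ')' matches '('; pop; stack = (empty)
end: stack empty → VALID
Verdict: properly nested → yes

Answer: yes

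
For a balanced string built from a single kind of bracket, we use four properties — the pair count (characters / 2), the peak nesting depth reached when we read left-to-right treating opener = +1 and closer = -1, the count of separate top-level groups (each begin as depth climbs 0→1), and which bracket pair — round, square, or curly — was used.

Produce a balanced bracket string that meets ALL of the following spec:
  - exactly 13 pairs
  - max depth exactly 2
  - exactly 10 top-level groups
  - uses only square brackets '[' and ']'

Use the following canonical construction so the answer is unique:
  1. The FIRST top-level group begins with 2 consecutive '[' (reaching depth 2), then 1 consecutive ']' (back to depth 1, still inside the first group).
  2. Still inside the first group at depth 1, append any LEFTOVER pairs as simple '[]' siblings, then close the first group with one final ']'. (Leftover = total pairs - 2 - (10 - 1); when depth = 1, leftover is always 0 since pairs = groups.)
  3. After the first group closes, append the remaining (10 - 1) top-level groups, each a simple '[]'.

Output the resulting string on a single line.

Answer: [[][][]][][][][][][][][][]

Derivation:
Spec: pairs=13 depth=2 groups=10
Leftover pairs = 13 - 2 - (10-1) = 2
First group: deep chain of depth 2 + 2 sibling pairs
Remaining 9 groups: simple '[]' each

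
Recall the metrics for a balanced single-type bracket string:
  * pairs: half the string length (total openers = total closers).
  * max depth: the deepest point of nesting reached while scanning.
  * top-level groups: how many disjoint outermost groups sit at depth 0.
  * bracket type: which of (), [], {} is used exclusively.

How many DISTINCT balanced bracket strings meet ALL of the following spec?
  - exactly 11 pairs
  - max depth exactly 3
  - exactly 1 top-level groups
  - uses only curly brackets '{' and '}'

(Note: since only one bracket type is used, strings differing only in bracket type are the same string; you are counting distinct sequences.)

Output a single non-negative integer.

Answer: 511

Derivation:
Spec: pairs=11 depth=3 groups=1
Count(depth <= 3) = 512
Count(depth <= 2) = 1
Count(depth == 3) = 512 - 1 = 511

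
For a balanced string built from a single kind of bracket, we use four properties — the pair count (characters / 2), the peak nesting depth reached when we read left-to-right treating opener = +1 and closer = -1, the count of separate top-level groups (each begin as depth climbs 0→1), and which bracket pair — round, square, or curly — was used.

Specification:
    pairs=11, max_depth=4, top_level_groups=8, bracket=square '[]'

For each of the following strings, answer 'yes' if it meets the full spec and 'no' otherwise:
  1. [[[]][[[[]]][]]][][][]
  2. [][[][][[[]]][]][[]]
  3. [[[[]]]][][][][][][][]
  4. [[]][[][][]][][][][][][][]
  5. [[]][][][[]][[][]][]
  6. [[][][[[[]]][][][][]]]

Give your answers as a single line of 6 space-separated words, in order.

Answer: no no yes no no no

Derivation:
String 1 '[[[]][[[[]]][]]][][][]': depth seq [1 2 3 2 1 2 3 4 5 4 3 2 3 2 1 0 1 0 1 0 1 0]
  -> pairs=11 depth=5 groups=4 -> no
String 2 '[][[][][[[]]][]][[]]': depth seq [1 0 1 2 1 2 1 2 3 4 3 2 1 2 1 0 1 2 1 0]
  -> pairs=10 depth=4 groups=3 -> no
String 3 '[[[[]]]][][][][][][][]': depth seq [1 2 3 4 3 2 1 0 1 0 1 0 1 0 1 0 1 0 1 0 1 0]
  -> pairs=11 depth=4 groups=8 -> yes
String 4 '[[]][[][][]][][][][][][][]': depth seq [1 2 1 0 1 2 1 2 1 2 1 0 1 0 1 0 1 0 1 0 1 0 1 0 1 0]
  -> pairs=13 depth=2 groups=9 -> no
String 5 '[[]][][][[]][[][]][]': depth seq [1 2 1 0 1 0 1 0 1 2 1 0 1 2 1 2 1 0 1 0]
  -> pairs=10 depth=2 groups=6 -> no
String 6 '[[][][[[[]]][][][][]]]': depth seq [1 2 1 2 1 2 3 4 5 4 3 2 3 2 3 2 3 2 3 2 1 0]
  -> pairs=11 depth=5 groups=1 -> no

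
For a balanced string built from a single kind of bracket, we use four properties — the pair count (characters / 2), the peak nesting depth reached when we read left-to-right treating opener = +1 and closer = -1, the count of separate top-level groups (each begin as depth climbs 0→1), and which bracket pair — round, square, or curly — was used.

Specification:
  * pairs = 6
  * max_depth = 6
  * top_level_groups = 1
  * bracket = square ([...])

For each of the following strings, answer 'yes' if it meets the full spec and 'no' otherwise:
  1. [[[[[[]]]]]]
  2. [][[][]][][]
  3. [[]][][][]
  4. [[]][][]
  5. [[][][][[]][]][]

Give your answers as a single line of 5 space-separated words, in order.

String 1 '[[[[[[]]]]]]': depth seq [1 2 3 4 5 6 5 4 3 2 1 0]
  -> pairs=6 depth=6 groups=1 -> yes
String 2 '[][[][]][][]': depth seq [1 0 1 2 1 2 1 0 1 0 1 0]
  -> pairs=6 depth=2 groups=4 -> no
String 3 '[[]][][][]': depth seq [1 2 1 0 1 0 1 0 1 0]
  -> pairs=5 depth=2 groups=4 -> no
String 4 '[[]][][]': depth seq [1 2 1 0 1 0 1 0]
  -> pairs=4 depth=2 groups=3 -> no
String 5 '[[][][][[]][]][]': depth seq [1 2 1 2 1 2 1 2 3 2 1 2 1 0 1 0]
  -> pairs=8 depth=3 groups=2 -> no

Answer: yes no no no no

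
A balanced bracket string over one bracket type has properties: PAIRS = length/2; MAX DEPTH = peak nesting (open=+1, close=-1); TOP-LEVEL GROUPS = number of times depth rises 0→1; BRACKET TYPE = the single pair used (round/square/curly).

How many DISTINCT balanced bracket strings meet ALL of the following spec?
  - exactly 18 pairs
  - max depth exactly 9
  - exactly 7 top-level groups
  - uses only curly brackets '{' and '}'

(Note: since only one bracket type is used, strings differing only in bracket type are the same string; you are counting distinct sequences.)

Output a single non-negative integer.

Spec: pairs=18 depth=9 groups=7
Count(depth <= 9) = 8348809
Count(depth <= 8) = 8333234
Count(depth == 9) = 8348809 - 8333234 = 15575

Answer: 15575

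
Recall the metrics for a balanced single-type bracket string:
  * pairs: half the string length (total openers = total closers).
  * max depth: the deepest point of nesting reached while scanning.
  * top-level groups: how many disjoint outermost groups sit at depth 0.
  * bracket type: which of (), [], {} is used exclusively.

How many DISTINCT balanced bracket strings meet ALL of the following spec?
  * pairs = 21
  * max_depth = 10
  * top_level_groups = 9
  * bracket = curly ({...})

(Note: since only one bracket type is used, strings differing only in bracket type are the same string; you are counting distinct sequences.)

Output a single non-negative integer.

Answer: 32103

Derivation:
Spec: pairs=21 depth=10 groups=9
Count(depth <= 10) = 96764463
Count(depth <= 9) = 96732360
Count(depth == 10) = 96764463 - 96732360 = 32103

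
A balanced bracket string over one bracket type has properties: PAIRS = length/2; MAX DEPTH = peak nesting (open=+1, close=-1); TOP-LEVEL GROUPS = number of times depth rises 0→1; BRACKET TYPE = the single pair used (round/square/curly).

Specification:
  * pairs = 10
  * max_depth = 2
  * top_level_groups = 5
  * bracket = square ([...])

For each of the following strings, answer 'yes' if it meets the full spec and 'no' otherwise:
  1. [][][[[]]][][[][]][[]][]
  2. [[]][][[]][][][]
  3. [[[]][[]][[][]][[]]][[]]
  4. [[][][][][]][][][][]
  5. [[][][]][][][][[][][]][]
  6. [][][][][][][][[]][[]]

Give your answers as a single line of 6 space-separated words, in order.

String 1 '[][][[[]]][][[][]][[]][]': depth seq [1 0 1 0 1 2 3 2 1 0 1 0 1 2 1 2 1 0 1 2 1 0 1 0]
  -> pairs=12 depth=3 groups=7 -> no
String 2 '[[]][][[]][][][]': depth seq [1 2 1 0 1 0 1 2 1 0 1 0 1 0 1 0]
  -> pairs=8 depth=2 groups=6 -> no
String 3 '[[[]][[]][[][]][[]]][[]]': depth seq [1 2 3 2 1 2 3 2 1 2 3 2 3 2 1 2 3 2 1 0 1 2 1 0]
  -> pairs=12 depth=3 groups=2 -> no
String 4 '[[][][][][]][][][][]': depth seq [1 2 1 2 1 2 1 2 1 2 1 0 1 0 1 0 1 0 1 0]
  -> pairs=10 depth=2 groups=5 -> yes
String 5 '[[][][]][][][][[][][]][]': depth seq [1 2 1 2 1 2 1 0 1 0 1 0 1 0 1 2 1 2 1 2 1 0 1 0]
  -> pairs=12 depth=2 groups=6 -> no
String 6 '[][][][][][][][[]][[]]': depth seq [1 0 1 0 1 0 1 0 1 0 1 0 1 0 1 2 1 0 1 2 1 0]
  -> pairs=11 depth=2 groups=9 -> no

Answer: no no no yes no no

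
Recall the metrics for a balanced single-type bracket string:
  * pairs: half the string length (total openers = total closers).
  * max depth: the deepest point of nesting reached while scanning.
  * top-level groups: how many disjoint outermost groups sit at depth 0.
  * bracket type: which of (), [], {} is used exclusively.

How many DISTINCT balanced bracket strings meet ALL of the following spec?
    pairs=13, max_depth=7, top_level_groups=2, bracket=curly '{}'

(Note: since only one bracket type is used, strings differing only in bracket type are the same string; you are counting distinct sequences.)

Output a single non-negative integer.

Spec: pairs=13 depth=7 groups=2
Count(depth <= 7) = 196880
Count(depth <= 6) = 172592
Count(depth == 7) = 196880 - 172592 = 24288

Answer: 24288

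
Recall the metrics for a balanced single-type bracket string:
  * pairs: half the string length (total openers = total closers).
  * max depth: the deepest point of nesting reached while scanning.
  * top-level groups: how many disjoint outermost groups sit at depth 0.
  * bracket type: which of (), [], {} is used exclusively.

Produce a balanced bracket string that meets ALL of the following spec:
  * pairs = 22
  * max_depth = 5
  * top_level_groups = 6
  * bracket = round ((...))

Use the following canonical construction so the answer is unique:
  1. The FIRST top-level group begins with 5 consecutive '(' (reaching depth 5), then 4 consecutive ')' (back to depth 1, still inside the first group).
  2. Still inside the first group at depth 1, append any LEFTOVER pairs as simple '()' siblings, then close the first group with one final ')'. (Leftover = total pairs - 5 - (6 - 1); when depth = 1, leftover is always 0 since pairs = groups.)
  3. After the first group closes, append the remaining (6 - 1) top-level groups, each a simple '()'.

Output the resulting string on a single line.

Spec: pairs=22 depth=5 groups=6
Leftover pairs = 22 - 5 - (6-1) = 12
First group: deep chain of depth 5 + 12 sibling pairs
Remaining 5 groups: simple '()' each

Answer: ((((())))()()()()()()()()()()()())()()()()()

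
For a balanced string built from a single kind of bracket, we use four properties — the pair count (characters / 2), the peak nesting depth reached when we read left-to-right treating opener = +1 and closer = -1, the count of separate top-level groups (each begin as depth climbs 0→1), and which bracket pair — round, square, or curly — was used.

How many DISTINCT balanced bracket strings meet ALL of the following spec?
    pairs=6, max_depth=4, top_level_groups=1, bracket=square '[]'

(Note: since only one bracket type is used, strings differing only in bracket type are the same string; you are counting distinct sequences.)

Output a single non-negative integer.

Spec: pairs=6 depth=4 groups=1
Count(depth <= 4) = 34
Count(depth <= 3) = 16
Count(depth == 4) = 34 - 16 = 18

Answer: 18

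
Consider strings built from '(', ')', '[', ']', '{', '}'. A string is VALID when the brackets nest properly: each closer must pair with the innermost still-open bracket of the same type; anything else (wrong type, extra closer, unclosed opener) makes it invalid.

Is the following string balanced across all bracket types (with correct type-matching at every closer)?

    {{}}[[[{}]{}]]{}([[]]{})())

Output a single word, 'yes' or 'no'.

pos 0: push '{'; stack = {
pos 1: push '{'; stack = {{
pos 2: '}' matches '{'; pop; stack = {
pos 3: '}' matches '{'; pop; stack = (empty)
pos 4: push '['; stack = [
pos 5: push '['; stack = [[
pos 6: push '['; stack = [[[
pos 7: push '{'; stack = [[[{
pos 8: '}' matches '{'; pop; stack = [[[
pos 9: ']' matches '['; pop; stack = [[
pos 10: push '{'; stack = [[{
pos 11: '}' matches '{'; pop; stack = [[
pos 12: ']' matches '['; pop; stack = [
pos 13: ']' matches '['; pop; stack = (empty)
pos 14: push '{'; stack = {
pos 15: '}' matches '{'; pop; stack = (empty)
pos 16: push '('; stack = (
pos 17: push '['; stack = ([
pos 18: push '['; stack = ([[
pos 19: ']' matches '['; pop; stack = ([
pos 20: ']' matches '['; pop; stack = (
pos 21: push '{'; stack = ({
pos 22: '}' matches '{'; pop; stack = (
pos 23: ')' matches '('; pop; stack = (empty)
pos 24: push '('; stack = (
pos 25: ')' matches '('; pop; stack = (empty)
pos 26: saw closer ')' but stack is empty → INVALID
Verdict: unmatched closer ')' at position 26 → no

Answer: no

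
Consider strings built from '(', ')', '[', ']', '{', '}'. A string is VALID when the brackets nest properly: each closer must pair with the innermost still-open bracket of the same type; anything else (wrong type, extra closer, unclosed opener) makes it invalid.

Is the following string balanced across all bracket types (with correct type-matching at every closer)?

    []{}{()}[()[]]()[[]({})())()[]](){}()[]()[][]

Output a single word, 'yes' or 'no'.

pos 0: push '['; stack = [
pos 1: ']' matches '['; pop; stack = (empty)
pos 2: push '{'; stack = {
pos 3: '}' matches '{'; pop; stack = (empty)
pos 4: push '{'; stack = {
pos 5: push '('; stack = {(
pos 6: ')' matches '('; pop; stack = {
pos 7: '}' matches '{'; pop; stack = (empty)
pos 8: push '['; stack = [
pos 9: push '('; stack = [(
pos 10: ')' matches '('; pop; stack = [
pos 11: push '['; stack = [[
pos 12: ']' matches '['; pop; stack = [
pos 13: ']' matches '['; pop; stack = (empty)
pos 14: push '('; stack = (
pos 15: ')' matches '('; pop; stack = (empty)
pos 16: push '['; stack = [
pos 17: push '['; stack = [[
pos 18: ']' matches '['; pop; stack = [
pos 19: push '('; stack = [(
pos 20: push '{'; stack = [({
pos 21: '}' matches '{'; pop; stack = [(
pos 22: ')' matches '('; pop; stack = [
pos 23: push '('; stack = [(
pos 24: ')' matches '('; pop; stack = [
pos 25: saw closer ')' but top of stack is '[' (expected ']') → INVALID
Verdict: type mismatch at position 25: ')' closes '[' → no

Answer: no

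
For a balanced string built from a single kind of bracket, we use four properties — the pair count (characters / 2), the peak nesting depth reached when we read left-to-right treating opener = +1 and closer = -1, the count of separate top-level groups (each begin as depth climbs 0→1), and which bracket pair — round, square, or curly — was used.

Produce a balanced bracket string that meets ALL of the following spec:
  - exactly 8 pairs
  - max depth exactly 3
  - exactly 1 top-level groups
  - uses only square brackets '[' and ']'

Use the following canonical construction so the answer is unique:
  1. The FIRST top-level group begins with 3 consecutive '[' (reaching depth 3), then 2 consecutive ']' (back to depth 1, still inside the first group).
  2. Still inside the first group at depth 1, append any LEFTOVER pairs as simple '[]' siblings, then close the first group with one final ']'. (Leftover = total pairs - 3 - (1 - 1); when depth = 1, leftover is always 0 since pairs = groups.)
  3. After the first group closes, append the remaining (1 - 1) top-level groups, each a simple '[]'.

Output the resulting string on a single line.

Answer: [[[]][][][][][]]

Derivation:
Spec: pairs=8 depth=3 groups=1
Leftover pairs = 8 - 3 - (1-1) = 5
First group: deep chain of depth 3 + 5 sibling pairs
Remaining 0 groups: simple '[]' each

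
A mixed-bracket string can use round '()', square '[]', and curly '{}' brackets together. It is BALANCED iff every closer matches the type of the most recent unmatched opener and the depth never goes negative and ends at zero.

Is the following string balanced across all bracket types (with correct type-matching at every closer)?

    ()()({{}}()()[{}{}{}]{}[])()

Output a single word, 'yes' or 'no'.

Answer: yes

Derivation:
pos 0: push '('; stack = (
pos 1: ')' matches '('; pop; stack = (empty)
pos 2: push '('; stack = (
pos 3: ')' matches '('; pop; stack = (empty)
pos 4: push '('; stack = (
pos 5: push '{'; stack = ({
pos 6: push '{'; stack = ({{
pos 7: '}' matches '{'; pop; stack = ({
pos 8: '}' matches '{'; pop; stack = (
pos 9: push '('; stack = ((
pos 10: ')' matches '('; pop; stack = (
pos 11: push '('; stack = ((
pos 12: ')' matches '('; pop; stack = (
pos 13: push '['; stack = ([
pos 14: push '{'; stack = ([{
pos 15: '}' matches '{'; pop; stack = ([
pos 16: push '{'; stack = ([{
pos 17: '}' matches '{'; pop; stack = ([
pos 18: push '{'; stack = ([{
pos 19: '}' matches '{'; pop; stack = ([
pos 20: ']' matches '['; pop; stack = (
pos 21: push '{'; stack = ({
pos 22: '}' matches '{'; pop; stack = (
pos 23: push '['; stack = ([
pos 24: ']' matches '['; pop; stack = (
pos 25: ')' matches '('; pop; stack = (empty)
pos 26: push '('; stack = (
pos 27: ')' matches '('; pop; stack = (empty)
end: stack empty → VALID
Verdict: properly nested → yes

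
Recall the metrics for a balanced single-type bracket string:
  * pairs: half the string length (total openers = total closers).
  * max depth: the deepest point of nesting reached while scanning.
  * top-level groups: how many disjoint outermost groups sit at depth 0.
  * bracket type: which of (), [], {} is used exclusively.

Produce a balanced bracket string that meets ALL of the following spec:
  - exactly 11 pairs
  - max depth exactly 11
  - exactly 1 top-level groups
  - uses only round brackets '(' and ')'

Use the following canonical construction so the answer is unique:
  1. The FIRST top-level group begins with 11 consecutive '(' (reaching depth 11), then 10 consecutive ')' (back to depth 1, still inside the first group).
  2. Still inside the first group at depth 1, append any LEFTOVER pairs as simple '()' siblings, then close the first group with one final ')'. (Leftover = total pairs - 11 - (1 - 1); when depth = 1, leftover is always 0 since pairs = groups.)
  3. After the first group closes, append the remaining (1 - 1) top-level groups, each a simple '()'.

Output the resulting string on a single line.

Spec: pairs=11 depth=11 groups=1
Leftover pairs = 11 - 11 - (1-1) = 0
First group: deep chain of depth 11 + 0 sibling pairs
Remaining 0 groups: simple '()' each

Answer: ((((((((((()))))))))))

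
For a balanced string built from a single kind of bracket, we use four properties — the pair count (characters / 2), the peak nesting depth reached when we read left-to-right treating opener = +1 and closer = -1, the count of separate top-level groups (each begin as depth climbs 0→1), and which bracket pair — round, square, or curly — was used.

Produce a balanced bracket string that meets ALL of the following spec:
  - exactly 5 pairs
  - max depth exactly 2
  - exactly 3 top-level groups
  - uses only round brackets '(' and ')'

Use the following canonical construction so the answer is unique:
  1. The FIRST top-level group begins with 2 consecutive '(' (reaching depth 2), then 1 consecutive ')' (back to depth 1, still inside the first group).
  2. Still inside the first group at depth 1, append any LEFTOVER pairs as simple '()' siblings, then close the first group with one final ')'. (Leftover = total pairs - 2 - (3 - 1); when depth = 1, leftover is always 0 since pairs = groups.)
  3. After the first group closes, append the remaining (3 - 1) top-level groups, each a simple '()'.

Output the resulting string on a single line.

Answer: (()())()()

Derivation:
Spec: pairs=5 depth=2 groups=3
Leftover pairs = 5 - 2 - (3-1) = 1
First group: deep chain of depth 2 + 1 sibling pairs
Remaining 2 groups: simple '()' each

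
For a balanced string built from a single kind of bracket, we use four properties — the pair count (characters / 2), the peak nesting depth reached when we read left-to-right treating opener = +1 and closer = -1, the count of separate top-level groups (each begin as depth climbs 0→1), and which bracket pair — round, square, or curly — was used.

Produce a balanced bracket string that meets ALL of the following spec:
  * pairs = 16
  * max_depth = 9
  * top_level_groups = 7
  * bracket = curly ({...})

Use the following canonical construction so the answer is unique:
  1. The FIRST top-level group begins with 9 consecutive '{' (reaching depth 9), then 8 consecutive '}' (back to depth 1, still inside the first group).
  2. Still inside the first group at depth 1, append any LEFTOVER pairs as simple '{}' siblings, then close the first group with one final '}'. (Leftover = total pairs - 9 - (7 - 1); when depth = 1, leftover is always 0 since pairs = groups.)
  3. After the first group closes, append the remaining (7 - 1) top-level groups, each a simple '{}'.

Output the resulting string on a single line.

Spec: pairs=16 depth=9 groups=7
Leftover pairs = 16 - 9 - (7-1) = 1
First group: deep chain of depth 9 + 1 sibling pairs
Remaining 6 groups: simple '{}' each

Answer: {{{{{{{{{}}}}}}}}{}}{}{}{}{}{}{}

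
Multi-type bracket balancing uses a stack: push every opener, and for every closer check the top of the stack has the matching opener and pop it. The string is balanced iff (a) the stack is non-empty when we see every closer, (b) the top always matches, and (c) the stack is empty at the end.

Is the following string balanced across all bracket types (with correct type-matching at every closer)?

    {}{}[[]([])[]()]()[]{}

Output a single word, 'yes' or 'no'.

pos 0: push '{'; stack = {
pos 1: '}' matches '{'; pop; stack = (empty)
pos 2: push '{'; stack = {
pos 3: '}' matches '{'; pop; stack = (empty)
pos 4: push '['; stack = [
pos 5: push '['; stack = [[
pos 6: ']' matches '['; pop; stack = [
pos 7: push '('; stack = [(
pos 8: push '['; stack = [([
pos 9: ']' matches '['; pop; stack = [(
pos 10: ')' matches '('; pop; stack = [
pos 11: push '['; stack = [[
pos 12: ']' matches '['; pop; stack = [
pos 13: push '('; stack = [(
pos 14: ')' matches '('; pop; stack = [
pos 15: ']' matches '['; pop; stack = (empty)
pos 16: push '('; stack = (
pos 17: ')' matches '('; pop; stack = (empty)
pos 18: push '['; stack = [
pos 19: ']' matches '['; pop; stack = (empty)
pos 20: push '{'; stack = {
pos 21: '}' matches '{'; pop; stack = (empty)
end: stack empty → VALID
Verdict: properly nested → yes

Answer: yes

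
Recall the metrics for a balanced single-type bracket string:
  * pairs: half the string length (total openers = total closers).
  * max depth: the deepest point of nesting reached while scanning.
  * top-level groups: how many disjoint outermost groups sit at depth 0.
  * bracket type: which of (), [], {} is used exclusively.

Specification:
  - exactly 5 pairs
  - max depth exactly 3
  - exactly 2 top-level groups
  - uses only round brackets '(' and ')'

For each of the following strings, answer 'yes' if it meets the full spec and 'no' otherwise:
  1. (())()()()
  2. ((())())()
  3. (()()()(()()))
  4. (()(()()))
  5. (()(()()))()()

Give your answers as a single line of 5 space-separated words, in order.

Answer: no yes no no no

Derivation:
String 1 '(())()()()': depth seq [1 2 1 0 1 0 1 0 1 0]
  -> pairs=5 depth=2 groups=4 -> no
String 2 '((())())()': depth seq [1 2 3 2 1 2 1 0 1 0]
  -> pairs=5 depth=3 groups=2 -> yes
String 3 '(()()()(()()))': depth seq [1 2 1 2 1 2 1 2 3 2 3 2 1 0]
  -> pairs=7 depth=3 groups=1 -> no
String 4 '(()(()()))': depth seq [1 2 1 2 3 2 3 2 1 0]
  -> pairs=5 depth=3 groups=1 -> no
String 5 '(()(()()))()()': depth seq [1 2 1 2 3 2 3 2 1 0 1 0 1 0]
  -> pairs=7 depth=3 groups=3 -> no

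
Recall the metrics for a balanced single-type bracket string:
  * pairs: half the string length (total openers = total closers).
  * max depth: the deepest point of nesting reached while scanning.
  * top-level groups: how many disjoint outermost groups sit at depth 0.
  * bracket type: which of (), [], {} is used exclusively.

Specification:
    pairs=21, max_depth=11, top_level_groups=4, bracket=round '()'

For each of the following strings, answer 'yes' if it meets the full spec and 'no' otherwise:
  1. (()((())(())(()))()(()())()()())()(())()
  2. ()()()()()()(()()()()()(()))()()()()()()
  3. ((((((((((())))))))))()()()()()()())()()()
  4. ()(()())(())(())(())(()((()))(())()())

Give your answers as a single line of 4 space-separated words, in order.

String 1 '(()((())(())(()))()(()())()()())()(())()': depth seq [1 2 1 2 3 4 3 2 3 4 3 2 3 4 3 2 1 2 1 2 3 2 3 2 1 2 1 2 1 2 1 0 1 0 1 2 1 0 1 0]
  -> pairs=20 depth=4 groups=4 -> no
String 2 '()()()()()()(()()()()()(()))()()()()()()': depth seq [1 0 1 0 1 0 1 0 1 0 1 0 1 2 1 2 1 2 1 2 1 2 1 2 3 2 1 0 1 0 1 0 1 0 1 0 1 0 1 0]
  -> pairs=20 depth=3 groups=13 -> no
String 3 '((((((((((())))))))))()()()()()()())()()()': depth seq [1 2 3 4 5 6 7 8 9 10 11 10 9 8 7 6 5 4 3 2 1 2 1 2 1 2 1 2 1 2 1 2 1 2 1 0 1 0 1 0 1 0]
  -> pairs=21 depth=11 groups=4 -> yes
String 4 '()(()())(())(())(())(()((()))(())()())': depth seq [1 0 1 2 1 2 1 0 1 2 1 0 1 2 1 0 1 2 1 0 1 2 1 2 3 4 3 2 1 2 3 2 1 2 1 2 1 0]
  -> pairs=19 depth=4 groups=6 -> no

Answer: no no yes no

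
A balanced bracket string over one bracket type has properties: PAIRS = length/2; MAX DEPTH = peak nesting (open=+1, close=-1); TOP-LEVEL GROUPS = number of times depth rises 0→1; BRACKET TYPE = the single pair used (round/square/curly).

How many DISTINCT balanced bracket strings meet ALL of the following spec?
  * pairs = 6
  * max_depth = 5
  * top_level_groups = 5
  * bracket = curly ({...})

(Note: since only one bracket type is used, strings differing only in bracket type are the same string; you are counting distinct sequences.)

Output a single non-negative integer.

Spec: pairs=6 depth=5 groups=5
Count(depth <= 5) = 5
Count(depth <= 4) = 5
Count(depth == 5) = 5 - 5 = 0

Answer: 0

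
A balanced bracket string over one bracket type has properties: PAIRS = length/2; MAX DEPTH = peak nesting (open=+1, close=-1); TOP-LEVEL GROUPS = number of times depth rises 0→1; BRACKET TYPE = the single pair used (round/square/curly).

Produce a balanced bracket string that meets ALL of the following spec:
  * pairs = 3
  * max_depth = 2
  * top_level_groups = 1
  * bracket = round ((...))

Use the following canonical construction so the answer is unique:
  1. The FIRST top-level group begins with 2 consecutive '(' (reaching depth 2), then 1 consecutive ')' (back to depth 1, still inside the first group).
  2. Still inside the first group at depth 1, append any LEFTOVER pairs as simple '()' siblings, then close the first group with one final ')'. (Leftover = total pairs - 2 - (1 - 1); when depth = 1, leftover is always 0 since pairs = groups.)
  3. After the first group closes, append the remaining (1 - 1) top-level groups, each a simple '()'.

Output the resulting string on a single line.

Answer: (()())

Derivation:
Spec: pairs=3 depth=2 groups=1
Leftover pairs = 3 - 2 - (1-1) = 1
First group: deep chain of depth 2 + 1 sibling pairs
Remaining 0 groups: simple '()' each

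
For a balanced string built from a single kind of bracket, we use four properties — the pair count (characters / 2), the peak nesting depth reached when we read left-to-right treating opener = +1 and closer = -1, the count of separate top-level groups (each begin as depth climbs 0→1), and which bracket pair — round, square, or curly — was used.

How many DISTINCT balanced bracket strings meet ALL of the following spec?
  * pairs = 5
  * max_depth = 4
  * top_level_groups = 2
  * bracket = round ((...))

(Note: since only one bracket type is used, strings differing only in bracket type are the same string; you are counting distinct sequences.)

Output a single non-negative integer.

Answer: 2

Derivation:
Spec: pairs=5 depth=4 groups=2
Count(depth <= 4) = 14
Count(depth <= 3) = 12
Count(depth == 4) = 14 - 12 = 2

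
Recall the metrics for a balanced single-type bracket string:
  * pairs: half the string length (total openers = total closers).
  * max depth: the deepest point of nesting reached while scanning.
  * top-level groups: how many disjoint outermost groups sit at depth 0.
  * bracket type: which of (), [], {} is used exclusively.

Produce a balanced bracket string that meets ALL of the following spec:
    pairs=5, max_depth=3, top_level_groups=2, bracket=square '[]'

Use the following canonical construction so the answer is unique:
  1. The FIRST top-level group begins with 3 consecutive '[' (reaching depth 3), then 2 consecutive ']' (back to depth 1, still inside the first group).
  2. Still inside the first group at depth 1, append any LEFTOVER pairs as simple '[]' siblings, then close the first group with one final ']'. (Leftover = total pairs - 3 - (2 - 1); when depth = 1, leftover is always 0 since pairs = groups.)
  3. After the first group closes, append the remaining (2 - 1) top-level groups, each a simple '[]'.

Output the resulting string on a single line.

Answer: [[[]][]][]

Derivation:
Spec: pairs=5 depth=3 groups=2
Leftover pairs = 5 - 3 - (2-1) = 1
First group: deep chain of depth 3 + 1 sibling pairs
Remaining 1 groups: simple '[]' each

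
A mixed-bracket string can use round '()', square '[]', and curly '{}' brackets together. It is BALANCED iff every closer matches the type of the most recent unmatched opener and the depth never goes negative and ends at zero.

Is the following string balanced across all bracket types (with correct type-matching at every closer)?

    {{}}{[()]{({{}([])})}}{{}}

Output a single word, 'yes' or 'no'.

Answer: yes

Derivation:
pos 0: push '{'; stack = {
pos 1: push '{'; stack = {{
pos 2: '}' matches '{'; pop; stack = {
pos 3: '}' matches '{'; pop; stack = (empty)
pos 4: push '{'; stack = {
pos 5: push '['; stack = {[
pos 6: push '('; stack = {[(
pos 7: ')' matches '('; pop; stack = {[
pos 8: ']' matches '['; pop; stack = {
pos 9: push '{'; stack = {{
pos 10: push '('; stack = {{(
pos 11: push '{'; stack = {{({
pos 12: push '{'; stack = {{({{
pos 13: '}' matches '{'; pop; stack = {{({
pos 14: push '('; stack = {{({(
pos 15: push '['; stack = {{({([
pos 16: ']' matches '['; pop; stack = {{({(
pos 17: ')' matches '('; pop; stack = {{({
pos 18: '}' matches '{'; pop; stack = {{(
pos 19: ')' matches '('; pop; stack = {{
pos 20: '}' matches '{'; pop; stack = {
pos 21: '}' matches '{'; pop; stack = (empty)
pos 22: push '{'; stack = {
pos 23: push '{'; stack = {{
pos 24: '}' matches '{'; pop; stack = {
pos 25: '}' matches '{'; pop; stack = (empty)
end: stack empty → VALID
Verdict: properly nested → yes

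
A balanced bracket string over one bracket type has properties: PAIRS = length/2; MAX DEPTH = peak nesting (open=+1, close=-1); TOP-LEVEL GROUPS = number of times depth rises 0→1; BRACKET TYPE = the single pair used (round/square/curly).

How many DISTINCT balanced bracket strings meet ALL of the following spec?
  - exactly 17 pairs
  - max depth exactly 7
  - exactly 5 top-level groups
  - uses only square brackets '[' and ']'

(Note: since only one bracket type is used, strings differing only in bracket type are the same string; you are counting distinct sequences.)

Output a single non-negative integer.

Answer: 700235

Derivation:
Spec: pairs=17 depth=7 groups=5
Count(depth <= 7) = 8644545
Count(depth <= 6) = 7944310
Count(depth == 7) = 8644545 - 7944310 = 700235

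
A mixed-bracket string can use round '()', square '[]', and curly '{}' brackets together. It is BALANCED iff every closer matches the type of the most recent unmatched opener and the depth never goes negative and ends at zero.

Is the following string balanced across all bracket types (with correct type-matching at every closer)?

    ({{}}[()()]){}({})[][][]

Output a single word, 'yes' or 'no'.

Answer: yes

Derivation:
pos 0: push '('; stack = (
pos 1: push '{'; stack = ({
pos 2: push '{'; stack = ({{
pos 3: '}' matches '{'; pop; stack = ({
pos 4: '}' matches '{'; pop; stack = (
pos 5: push '['; stack = ([
pos 6: push '('; stack = ([(
pos 7: ')' matches '('; pop; stack = ([
pos 8: push '('; stack = ([(
pos 9: ')' matches '('; pop; stack = ([
pos 10: ']' matches '['; pop; stack = (
pos 11: ')' matches '('; pop; stack = (empty)
pos 12: push '{'; stack = {
pos 13: '}' matches '{'; pop; stack = (empty)
pos 14: push '('; stack = (
pos 15: push '{'; stack = ({
pos 16: '}' matches '{'; pop; stack = (
pos 17: ')' matches '('; pop; stack = (empty)
pos 18: push '['; stack = [
pos 19: ']' matches '['; pop; stack = (empty)
pos 20: push '['; stack = [
pos 21: ']' matches '['; pop; stack = (empty)
pos 22: push '['; stack = [
pos 23: ']' matches '['; pop; stack = (empty)
end: stack empty → VALID
Verdict: properly nested → yes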